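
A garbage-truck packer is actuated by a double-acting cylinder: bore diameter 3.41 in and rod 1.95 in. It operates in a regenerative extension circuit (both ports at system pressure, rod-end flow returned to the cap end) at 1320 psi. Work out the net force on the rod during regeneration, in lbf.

F ≈ 3940 lbf

With equal pressure on both faces, forces on the annular region cancel; the net push is pressure × rod cross-section.
Rod cross-section A_rod = π/4 × (1.95 in)² = 2.986 in^2
F = P × A_rod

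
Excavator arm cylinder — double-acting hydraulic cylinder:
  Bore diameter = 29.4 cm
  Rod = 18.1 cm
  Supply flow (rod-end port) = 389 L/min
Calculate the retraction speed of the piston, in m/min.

v ≈ 9.23 m/min

Rod-side annular area A_ann = π/4 × (29.4² − 18.1²) = 421.6 cm^2
Flow into the rod-end port fills the annular volume.
v = Q / A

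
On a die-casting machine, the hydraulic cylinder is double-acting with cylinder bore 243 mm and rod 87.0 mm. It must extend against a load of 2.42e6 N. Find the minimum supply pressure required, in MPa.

P ≈ 52.2 MPa

Cap-side area A_cap = π/4 × (243 mm)² = 46380 mm^2
P = F / A = 2.42e6 N / A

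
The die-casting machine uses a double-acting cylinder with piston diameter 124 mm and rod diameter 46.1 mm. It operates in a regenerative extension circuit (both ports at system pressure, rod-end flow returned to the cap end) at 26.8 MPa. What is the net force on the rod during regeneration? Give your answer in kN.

F ≈ 44.7 kN

With equal pressure on both faces, forces on the annular region cancel; the net push is pressure × rod cross-section.
Rod cross-section A_rod = π/4 × (46.1 mm)² = 1669 mm^2
F = P × A_rod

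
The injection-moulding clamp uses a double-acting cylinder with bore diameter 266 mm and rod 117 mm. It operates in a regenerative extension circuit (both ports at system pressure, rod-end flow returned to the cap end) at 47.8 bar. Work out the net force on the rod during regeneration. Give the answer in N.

F ≈ 51400 N

With equal pressure on both faces, forces on the annular region cancel; the net push is pressure × rod cross-section.
Rod cross-section A_rod = π/4 × (117 mm)² = 10750 mm^2
F = P × A_rod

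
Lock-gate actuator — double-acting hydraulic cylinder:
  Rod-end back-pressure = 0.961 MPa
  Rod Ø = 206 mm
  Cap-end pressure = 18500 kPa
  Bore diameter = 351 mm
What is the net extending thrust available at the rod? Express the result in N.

Cap-side area A_cap = π/4 × (351 mm)² = 96760 mm^2
Rod-side annular area A_ann = π/4 × (351² − 206²) = 63430 mm^2
Net thrust = P_cap·A_cap − P_rod·A_ann = 1.790e6 N − 60960 N

F ≈ 1.73e6 N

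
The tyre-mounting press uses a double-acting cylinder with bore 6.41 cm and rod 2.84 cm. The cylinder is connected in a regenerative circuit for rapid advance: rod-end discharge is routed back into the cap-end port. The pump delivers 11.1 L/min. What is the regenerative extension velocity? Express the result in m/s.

v ≈ 0.292 m/s

In regeneration the rod-end outflow joins the pump flow into the cap end, so the net volume the pump must supply per unit advance equals the rod cross-section area.
Rod cross-section A_rod = π/4 × (2.84 cm)² = 6.335 cm^2
v = Q_pump / A_rod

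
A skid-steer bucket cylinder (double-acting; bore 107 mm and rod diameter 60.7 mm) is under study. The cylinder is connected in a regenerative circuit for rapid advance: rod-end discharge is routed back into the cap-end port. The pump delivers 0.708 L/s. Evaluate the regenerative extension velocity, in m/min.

In regeneration the rod-end outflow joins the pump flow into the cap end, so the net volume the pump must supply per unit advance equals the rod cross-section area.
Rod cross-section A_rod = π/4 × (60.7 mm)² = 2894 mm^2
v = Q_pump / A_rod

v ≈ 14.7 m/min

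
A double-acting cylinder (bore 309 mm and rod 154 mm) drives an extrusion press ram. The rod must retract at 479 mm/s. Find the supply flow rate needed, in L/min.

Rod-side annular area A_ann = π/4 × (309² − 154²) = 56360 mm^2
Q = A × v

Q ≈ 1620 L/min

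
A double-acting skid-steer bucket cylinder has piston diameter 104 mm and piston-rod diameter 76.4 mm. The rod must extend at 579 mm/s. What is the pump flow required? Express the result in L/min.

Q ≈ 295 L/min

Cap-side area A_cap = π/4 × (104 mm)² = 8495 mm^2
Q = A × v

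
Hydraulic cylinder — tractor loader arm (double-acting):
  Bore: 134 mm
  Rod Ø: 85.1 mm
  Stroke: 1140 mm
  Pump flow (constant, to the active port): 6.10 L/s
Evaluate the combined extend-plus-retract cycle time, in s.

t ≈ 4.21 s

Cap-side area A_cap = π/4 × (134 mm)² = 14100 mm^2
Rod-side annular area A_ann = π/4 × (134² − 85.1²) = 8415 mm^2
t_ext = A_cap·L/Q = 2.636 s
t_ret = A_ann·L/Q = 1.573 s
t_cycle = t_ext + t_ret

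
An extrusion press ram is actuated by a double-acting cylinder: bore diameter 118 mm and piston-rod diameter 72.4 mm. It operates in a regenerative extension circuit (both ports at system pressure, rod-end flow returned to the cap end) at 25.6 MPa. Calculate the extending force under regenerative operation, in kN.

With equal pressure on both faces, forces on the annular region cancel; the net push is pressure × rod cross-section.
Rod cross-section A_rod = π/4 × (72.4 mm)² = 4117 mm^2
F = P × A_rod

F ≈ 105 kN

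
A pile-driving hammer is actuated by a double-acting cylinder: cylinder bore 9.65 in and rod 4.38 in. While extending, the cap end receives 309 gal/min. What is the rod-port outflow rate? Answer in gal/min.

Q_out ≈ 245 gal/min

Cap-side area A_cap = π/4 × (9.65 in)² = 73.14 in^2
Rod-side annular area A_ann = π/4 × (9.65² − 4.38²) = 58.07 in^2
Piston speed v = Q_in/A_cap; rod-end outflow Q_out = v × A_ann = Q_in × A_ann/A_cap.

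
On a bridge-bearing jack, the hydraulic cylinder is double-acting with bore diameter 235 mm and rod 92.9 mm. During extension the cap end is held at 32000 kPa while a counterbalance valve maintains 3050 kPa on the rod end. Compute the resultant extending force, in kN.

F ≈ 1280 kN

Cap-side area A_cap = π/4 × (235 mm)² = 43370 mm^2
Rod-side annular area A_ann = π/4 × (235² − 92.9²) = 36600 mm^2
Net thrust = P_cap·A_cap − P_rod·A_ann = 1388 kN − 111.6 kN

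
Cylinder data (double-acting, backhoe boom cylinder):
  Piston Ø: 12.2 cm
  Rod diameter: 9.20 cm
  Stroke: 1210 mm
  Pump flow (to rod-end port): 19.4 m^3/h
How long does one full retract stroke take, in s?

Rod-side annular area A_ann = π/4 × (12.2² − 9.20²) = 50.42 cm^2
Swept volume V = A × L; t = V / Q = A·L / Q

t ≈ 1.13 s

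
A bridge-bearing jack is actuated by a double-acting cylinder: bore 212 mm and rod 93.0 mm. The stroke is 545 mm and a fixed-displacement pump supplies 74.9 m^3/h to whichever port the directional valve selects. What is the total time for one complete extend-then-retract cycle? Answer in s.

t ≈ 1.67 s

Cap-side area A_cap = π/4 × (212 mm)² = 35300 mm^2
Rod-side annular area A_ann = π/4 × (212² − 93.0²) = 28510 mm^2
t_ext = A_cap·L/Q = 0.9247 s
t_ret = A_ann·L/Q = 0.7467 s
t_cycle = t_ext + t_ret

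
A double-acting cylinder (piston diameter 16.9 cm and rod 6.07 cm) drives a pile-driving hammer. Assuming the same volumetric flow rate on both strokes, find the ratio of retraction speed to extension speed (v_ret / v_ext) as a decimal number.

Cap-side area A_cap = π/4 × (16.9 cm)² = 224.3 cm^2
Rod-side annular area A_ann = π/4 × (16.9² − 6.07²) = 195.4 cm^2
For equal Q, v ∝ 1/A, so v_ret/v_ext = A_cap/A_ann.

v_ret/v_ext ≈ 1.15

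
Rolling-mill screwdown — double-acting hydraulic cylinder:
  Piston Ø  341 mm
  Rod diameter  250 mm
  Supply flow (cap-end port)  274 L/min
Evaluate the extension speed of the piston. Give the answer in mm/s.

v ≈ 50.0 mm/s

Cap-side area A_cap = π/4 × (341 mm)² = 91330 mm^2
v = Q / A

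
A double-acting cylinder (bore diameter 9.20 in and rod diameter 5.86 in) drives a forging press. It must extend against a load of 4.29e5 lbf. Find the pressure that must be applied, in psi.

P ≈ 6450 psi

Cap-side area A_cap = π/4 × (9.20 in)² = 66.48 in^2
P = F / A = 4.29e5 lbf / A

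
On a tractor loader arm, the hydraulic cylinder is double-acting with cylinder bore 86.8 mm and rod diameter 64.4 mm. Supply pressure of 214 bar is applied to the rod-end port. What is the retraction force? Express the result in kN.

Rod-side annular area A_ann = π/4 × (86.8² − 64.4²) = 2660 mm^2
On retraction the pressure acts on the annular area (bore minus rod).
F = P × A_ann

F ≈ 56.9 kN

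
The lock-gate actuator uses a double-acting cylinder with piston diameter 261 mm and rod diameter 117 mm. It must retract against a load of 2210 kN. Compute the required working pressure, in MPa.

Rod-side annular area A_ann = π/4 × (261² − 117²) = 42750 mm^2
Retraction: pressure acts on the annular area.
P = F / A = 2210 kN / A

P ≈ 51.7 MPa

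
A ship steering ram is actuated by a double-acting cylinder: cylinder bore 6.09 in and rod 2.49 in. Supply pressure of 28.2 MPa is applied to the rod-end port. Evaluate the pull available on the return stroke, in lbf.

F ≈ 99200 lbf

Rod-side annular area A_ann = π/4 × (6.09² − 2.49²) = 24.26 in^2
On retraction the pressure acts on the annular area (bore minus rod).
F = P × A_ann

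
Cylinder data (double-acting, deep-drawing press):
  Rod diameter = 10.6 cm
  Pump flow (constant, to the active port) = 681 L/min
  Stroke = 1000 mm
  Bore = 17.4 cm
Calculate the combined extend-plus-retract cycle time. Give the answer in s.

Cap-side area A_cap = π/4 × (17.4 cm)² = 237.8 cm^2
Rod-side annular area A_ann = π/4 × (17.4² − 10.6²) = 149.5 cm^2
t_ext = A_cap·L/Q = 2.095 s
t_ret = A_ann·L/Q = 1.318 s
t_cycle = t_ext + t_ret

t ≈ 3.41 s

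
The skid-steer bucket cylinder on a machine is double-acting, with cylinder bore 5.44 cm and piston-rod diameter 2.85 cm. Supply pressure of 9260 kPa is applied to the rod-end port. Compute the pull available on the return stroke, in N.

Rod-side annular area A_ann = π/4 × (5.44² − 2.85²) = 16.86 cm^2
On retraction the pressure acts on the annular area (bore minus rod).
F = P × A_ann

F ≈ 15600 N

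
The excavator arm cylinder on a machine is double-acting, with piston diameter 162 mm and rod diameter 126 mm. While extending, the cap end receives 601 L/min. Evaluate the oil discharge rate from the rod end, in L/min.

Cap-side area A_cap = π/4 × (162 mm)² = 20610 mm^2
Rod-side annular area A_ann = π/4 × (162² − 126²) = 8143 mm^2
Piston speed v = Q_in/A_cap; rod-end outflow Q_out = v × A_ann = Q_in × A_ann/A_cap.

Q_out ≈ 237 L/min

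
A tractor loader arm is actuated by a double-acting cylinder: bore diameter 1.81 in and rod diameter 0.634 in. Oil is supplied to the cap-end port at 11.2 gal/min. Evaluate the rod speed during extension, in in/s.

Cap-side area A_cap = π/4 × (1.81 in)² = 2.573 in^2
v = Q / A

v ≈ 16.8 in/s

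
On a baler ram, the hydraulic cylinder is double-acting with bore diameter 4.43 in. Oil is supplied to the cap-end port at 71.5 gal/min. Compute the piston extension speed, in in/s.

v ≈ 17.9 in/s

Cap-side area A_cap = π/4 × (4.43 in)² = 15.41 in^2
v = Q / A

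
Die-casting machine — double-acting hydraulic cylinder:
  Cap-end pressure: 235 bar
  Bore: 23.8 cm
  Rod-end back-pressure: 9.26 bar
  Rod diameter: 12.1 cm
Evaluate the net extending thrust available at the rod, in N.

Cap-side area A_cap = π/4 × (23.8 cm)² = 444.9 cm^2
Rod-side annular area A_ann = π/4 × (23.8² − 12.1²) = 329.9 cm^2
Net thrust = P_cap·A_cap − P_rod·A_ann = 1.045e6 N − 30550 N

F ≈ 1.01e6 N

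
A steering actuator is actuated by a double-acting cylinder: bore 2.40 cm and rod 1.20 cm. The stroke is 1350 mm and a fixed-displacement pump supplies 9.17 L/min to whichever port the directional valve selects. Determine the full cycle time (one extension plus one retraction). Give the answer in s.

Cap-side area A_cap = π/4 × (2.40 cm)² = 4.524 cm^2
Rod-side annular area A_ann = π/4 × (2.40² − 1.20²) = 3.393 cm^2
t_ext = A_cap·L/Q = 3.996 s
t_ret = A_ann·L/Q = 2.997 s
t_cycle = t_ext + t_ret

t ≈ 6.99 s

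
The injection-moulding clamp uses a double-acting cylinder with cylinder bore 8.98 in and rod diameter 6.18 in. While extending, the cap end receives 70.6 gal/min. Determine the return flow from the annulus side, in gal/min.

Cap-side area A_cap = π/4 × (8.98 in)² = 63.33 in^2
Rod-side annular area A_ann = π/4 × (8.98² − 6.18²) = 33.34 in^2
Piston speed v = Q_in/A_cap; rod-end outflow Q_out = v × A_ann = Q_in × A_ann/A_cap.

Q_out ≈ 37.2 gal/min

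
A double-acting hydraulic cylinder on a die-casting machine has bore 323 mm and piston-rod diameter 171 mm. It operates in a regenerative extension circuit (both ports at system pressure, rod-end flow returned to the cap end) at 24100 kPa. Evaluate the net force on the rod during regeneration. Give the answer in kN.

F ≈ 553 kN

With equal pressure on both faces, forces on the annular region cancel; the net push is pressure × rod cross-section.
Rod cross-section A_rod = π/4 × (171 mm)² = 22970 mm^2
F = P × A_rod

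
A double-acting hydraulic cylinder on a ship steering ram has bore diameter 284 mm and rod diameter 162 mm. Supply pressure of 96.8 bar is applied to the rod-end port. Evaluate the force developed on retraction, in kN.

F ≈ 414 kN

Rod-side annular area A_ann = π/4 × (284² − 162²) = 42740 mm^2
On retraction the pressure acts on the annular area (bore minus rod).
F = P × A_ann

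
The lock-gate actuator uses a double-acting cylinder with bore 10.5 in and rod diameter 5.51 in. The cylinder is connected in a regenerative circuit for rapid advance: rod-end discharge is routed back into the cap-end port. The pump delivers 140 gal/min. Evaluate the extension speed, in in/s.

In regeneration the rod-end outflow joins the pump flow into the cap end, so the net volume the pump must supply per unit advance equals the rod cross-section area.
Rod cross-section A_rod = π/4 × (5.51 in)² = 23.84 in^2
v = Q_pump / A_rod

v ≈ 22.6 in/s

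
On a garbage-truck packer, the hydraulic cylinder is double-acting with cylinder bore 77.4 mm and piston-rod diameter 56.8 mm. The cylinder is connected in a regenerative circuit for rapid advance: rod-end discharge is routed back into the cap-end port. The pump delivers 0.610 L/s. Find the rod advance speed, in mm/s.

In regeneration the rod-end outflow joins the pump flow into the cap end, so the net volume the pump must supply per unit advance equals the rod cross-section area.
Rod cross-section A_rod = π/4 × (56.8 mm)² = 2534 mm^2
v = Q_pump / A_rod

v ≈ 241 mm/s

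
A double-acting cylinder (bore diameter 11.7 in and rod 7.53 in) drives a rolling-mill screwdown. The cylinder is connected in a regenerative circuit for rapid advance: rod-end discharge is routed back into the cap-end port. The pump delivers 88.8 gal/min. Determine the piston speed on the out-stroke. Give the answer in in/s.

v ≈ 7.68 in/s

In regeneration the rod-end outflow joins the pump flow into the cap end, so the net volume the pump must supply per unit advance equals the rod cross-section area.
Rod cross-section A_rod = π/4 × (7.53 in)² = 44.53 in^2
v = Q_pump / A_rod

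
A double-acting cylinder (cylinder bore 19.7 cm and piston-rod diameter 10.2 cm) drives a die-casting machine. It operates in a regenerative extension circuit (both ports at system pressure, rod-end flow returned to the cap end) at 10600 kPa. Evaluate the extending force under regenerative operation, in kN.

With equal pressure on both faces, forces on the annular region cancel; the net push is pressure × rod cross-section.
Rod cross-section A_rod = π/4 × (10.2 cm)² = 81.71 cm^2
F = P × A_rod

F ≈ 86.6 kN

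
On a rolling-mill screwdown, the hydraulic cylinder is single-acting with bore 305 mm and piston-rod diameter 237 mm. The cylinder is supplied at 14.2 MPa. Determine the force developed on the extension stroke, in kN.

Cap-side area A_cap = π/4 × (305 mm)² = 73060 mm^2
F = P × A_cap = 14.2 MPa × A_cap

F ≈ 1040 kN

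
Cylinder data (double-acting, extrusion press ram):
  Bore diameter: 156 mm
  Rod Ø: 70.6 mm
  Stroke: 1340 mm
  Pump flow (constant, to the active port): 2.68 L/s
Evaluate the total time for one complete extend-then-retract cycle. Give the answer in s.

t ≈ 17.2 s

Cap-side area A_cap = π/4 × (156 mm)² = 19110 mm^2
Rod-side annular area A_ann = π/4 × (156² − 70.6²) = 15200 mm^2
t_ext = A_cap·L/Q = 9.557 s
t_ret = A_ann·L/Q = 7.599 s
t_cycle = t_ext + t_ret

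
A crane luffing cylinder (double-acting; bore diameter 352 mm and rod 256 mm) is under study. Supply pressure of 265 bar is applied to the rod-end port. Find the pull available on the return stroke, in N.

Rod-side annular area A_ann = π/4 × (352² − 256²) = 45840 mm^2
On retraction the pressure acts on the annular area (bore minus rod).
F = P × A_ann

F ≈ 1.21e6 N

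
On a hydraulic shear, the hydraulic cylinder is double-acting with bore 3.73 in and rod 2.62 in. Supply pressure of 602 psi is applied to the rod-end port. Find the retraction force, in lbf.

F ≈ 3330 lbf

Rod-side annular area A_ann = π/4 × (3.73² − 2.62²) = 5.536 in^2
On retraction the pressure acts on the annular area (bore minus rod).
F = P × A_ann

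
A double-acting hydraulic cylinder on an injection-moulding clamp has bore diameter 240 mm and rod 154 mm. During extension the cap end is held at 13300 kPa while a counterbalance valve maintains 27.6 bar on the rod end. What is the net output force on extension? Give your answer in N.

Cap-side area A_cap = π/4 × (240 mm)² = 45240 mm^2
Rod-side annular area A_ann = π/4 × (240² − 154²) = 26610 mm^2
Net thrust = P_cap·A_cap − P_rod·A_ann = 6.017e5 N − 73450 N

F ≈ 5.28e5 N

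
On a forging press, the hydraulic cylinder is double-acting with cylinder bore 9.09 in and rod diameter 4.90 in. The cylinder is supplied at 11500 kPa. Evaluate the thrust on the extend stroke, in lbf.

F ≈ 1.08e5 lbf

Cap-side area A_cap = π/4 × (9.09 in)² = 64.90 in^2
F = P × A_cap = 11500 kPa × A_cap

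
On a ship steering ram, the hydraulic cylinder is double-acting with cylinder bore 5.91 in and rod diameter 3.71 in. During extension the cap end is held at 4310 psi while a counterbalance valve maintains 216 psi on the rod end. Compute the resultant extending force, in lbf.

F ≈ 1.15e5 lbf

Cap-side area A_cap = π/4 × (5.91 in)² = 27.43 in^2
Rod-side annular area A_ann = π/4 × (5.91² − 3.71²) = 16.62 in^2
Net thrust = P_cap·A_cap − P_rod·A_ann = 1.182e5 lbf − 3590 lbf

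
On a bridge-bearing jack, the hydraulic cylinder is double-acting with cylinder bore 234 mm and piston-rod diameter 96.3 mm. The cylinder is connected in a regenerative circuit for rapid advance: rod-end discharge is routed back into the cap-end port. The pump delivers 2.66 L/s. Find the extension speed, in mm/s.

v ≈ 365 mm/s

In regeneration the rod-end outflow joins the pump flow into the cap end, so the net volume the pump must supply per unit advance equals the rod cross-section area.
Rod cross-section A_rod = π/4 × (96.3 mm)² = 7284 mm^2
v = Q_pump / A_rod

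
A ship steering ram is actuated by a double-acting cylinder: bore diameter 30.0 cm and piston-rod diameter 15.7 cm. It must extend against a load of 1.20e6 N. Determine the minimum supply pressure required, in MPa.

Cap-side area A_cap = π/4 × (30.0 cm)² = 706.9 cm^2
P = F / A = 1.20e6 N / A

P ≈ 17.0 MPa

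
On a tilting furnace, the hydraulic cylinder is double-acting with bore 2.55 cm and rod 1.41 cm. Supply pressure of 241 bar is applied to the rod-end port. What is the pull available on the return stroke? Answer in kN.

Rod-side annular area A_ann = π/4 × (2.55² − 1.41²) = 3.546 cm^2
On retraction the pressure acts on the annular area (bore minus rod).
F = P × A_ann

F ≈ 8.54 kN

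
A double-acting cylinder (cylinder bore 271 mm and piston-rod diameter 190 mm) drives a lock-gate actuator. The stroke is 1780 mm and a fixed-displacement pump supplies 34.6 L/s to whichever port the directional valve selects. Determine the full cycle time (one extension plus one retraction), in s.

Cap-side area A_cap = π/4 × (271 mm)² = 57680 mm^2
Rod-side annular area A_ann = π/4 × (271² − 190²) = 29330 mm^2
t_ext = A_cap·L/Q = 2.967 s
t_ret = A_ann·L/Q = 1.509 s
t_cycle = t_ext + t_ret

t ≈ 4.48 s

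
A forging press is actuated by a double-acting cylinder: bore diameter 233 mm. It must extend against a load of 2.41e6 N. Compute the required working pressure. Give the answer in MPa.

Cap-side area A_cap = π/4 × (233 mm)² = 42640 mm^2
P = F / A = 2.41e6 N / A

P ≈ 56.5 MPa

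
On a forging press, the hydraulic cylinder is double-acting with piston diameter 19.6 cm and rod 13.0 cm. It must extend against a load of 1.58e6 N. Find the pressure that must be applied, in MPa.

Cap-side area A_cap = π/4 × (19.6 cm)² = 301.7 cm^2
P = F / A = 1.58e6 N / A

P ≈ 52.4 MPa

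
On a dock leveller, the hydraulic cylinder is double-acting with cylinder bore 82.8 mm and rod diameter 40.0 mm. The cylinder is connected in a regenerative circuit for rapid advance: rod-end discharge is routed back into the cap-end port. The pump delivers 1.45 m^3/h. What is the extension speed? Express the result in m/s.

v ≈ 0.321 m/s

In regeneration the rod-end outflow joins the pump flow into the cap end, so the net volume the pump must supply per unit advance equals the rod cross-section area.
Rod cross-section A_rod = π/4 × (40.0 mm)² = 1257 mm^2
v = Q_pump / A_rod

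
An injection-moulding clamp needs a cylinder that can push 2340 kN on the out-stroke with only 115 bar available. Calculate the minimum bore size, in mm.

D ≈ 509 mm

Extension force acts on the full piston face: F = P × (π/4)D².
D = √(4F / (πP)) = √(4 × 2340 kN / (π × 115 bar))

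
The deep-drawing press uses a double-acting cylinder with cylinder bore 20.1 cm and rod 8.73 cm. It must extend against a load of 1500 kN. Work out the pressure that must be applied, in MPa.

Cap-side area A_cap = π/4 × (20.1 cm)² = 317.3 cm^2
P = F / A = 1500 kN / A

P ≈ 47.3 MPa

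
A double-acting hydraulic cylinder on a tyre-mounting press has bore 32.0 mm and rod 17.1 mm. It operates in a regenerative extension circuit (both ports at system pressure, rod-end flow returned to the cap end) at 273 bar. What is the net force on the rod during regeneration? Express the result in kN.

With equal pressure on both faces, forces on the annular region cancel; the net push is pressure × rod cross-section.
Rod cross-section A_rod = π/4 × (17.1 mm)² = 229.7 mm^2
F = P × A_rod

F ≈ 6.27 kN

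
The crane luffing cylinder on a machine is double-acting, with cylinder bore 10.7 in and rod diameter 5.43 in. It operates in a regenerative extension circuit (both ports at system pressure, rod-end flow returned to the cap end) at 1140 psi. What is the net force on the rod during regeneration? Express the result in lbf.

With equal pressure on both faces, forces on the annular region cancel; the net push is pressure × rod cross-section.
Rod cross-section A_rod = π/4 × (5.43 in)² = 23.16 in^2
F = P × A_rod

F ≈ 26400 lbf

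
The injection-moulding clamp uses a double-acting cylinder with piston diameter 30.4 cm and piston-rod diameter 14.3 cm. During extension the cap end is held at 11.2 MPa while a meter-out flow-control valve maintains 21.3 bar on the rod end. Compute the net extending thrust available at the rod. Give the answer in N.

F ≈ 6.93e5 N

Cap-side area A_cap = π/4 × (30.4 cm)² = 725.8 cm^2
Rod-side annular area A_ann = π/4 × (30.4² − 14.3²) = 565.2 cm^2
Net thrust = P_cap·A_cap − P_rod·A_ann = 8.129e5 N − 1.204e5 N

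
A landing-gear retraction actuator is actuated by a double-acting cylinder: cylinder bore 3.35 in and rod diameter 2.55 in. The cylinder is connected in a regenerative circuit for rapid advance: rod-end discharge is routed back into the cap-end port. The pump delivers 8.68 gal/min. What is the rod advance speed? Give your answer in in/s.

v ≈ 6.54 in/s

In regeneration the rod-end outflow joins the pump flow into the cap end, so the net volume the pump must supply per unit advance equals the rod cross-section area.
Rod cross-section A_rod = π/4 × (2.55 in)² = 5.107 in^2
v = Q_pump / A_rod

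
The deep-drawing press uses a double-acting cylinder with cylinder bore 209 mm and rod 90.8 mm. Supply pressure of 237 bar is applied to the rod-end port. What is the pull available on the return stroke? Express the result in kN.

F ≈ 660 kN

Rod-side annular area A_ann = π/4 × (209² − 90.8²) = 27830 mm^2
On retraction the pressure acts on the annular area (bore minus rod).
F = P × A_ann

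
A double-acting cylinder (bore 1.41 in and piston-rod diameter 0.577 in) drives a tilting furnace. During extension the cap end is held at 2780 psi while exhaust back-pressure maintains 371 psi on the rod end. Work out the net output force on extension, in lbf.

F ≈ 3860 lbf

Cap-side area A_cap = π/4 × (1.41 in)² = 1.561 in^2
Rod-side annular area A_ann = π/4 × (1.41² − 0.577²) = 1.300 in^2
Net thrust = P_cap·A_cap − P_rod·A_ann = 4341 lbf − 482.3 lbf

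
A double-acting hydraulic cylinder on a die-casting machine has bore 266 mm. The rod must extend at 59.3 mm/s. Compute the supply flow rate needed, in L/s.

Q ≈ 3.30 L/s

Cap-side area A_cap = π/4 × (266 mm)² = 55570 mm^2
Q = A × v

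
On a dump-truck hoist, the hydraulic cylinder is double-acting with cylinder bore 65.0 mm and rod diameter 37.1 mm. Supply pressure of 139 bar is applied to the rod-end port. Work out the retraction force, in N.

F ≈ 31100 N

Rod-side annular area A_ann = π/4 × (65.0² − 37.1²) = 2237 mm^2
On retraction the pressure acts on the annular area (bore minus rod).
F = P × A_ann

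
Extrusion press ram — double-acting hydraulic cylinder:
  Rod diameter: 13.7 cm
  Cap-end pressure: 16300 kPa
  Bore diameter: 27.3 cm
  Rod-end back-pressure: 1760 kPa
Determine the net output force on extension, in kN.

F ≈ 877 kN

Cap-side area A_cap = π/4 × (27.3 cm)² = 585.3 cm^2
Rod-side annular area A_ann = π/4 × (27.3² − 13.7²) = 437.9 cm^2
Net thrust = P_cap·A_cap − P_rod·A_ann = 954.1 kN − 77.08 kN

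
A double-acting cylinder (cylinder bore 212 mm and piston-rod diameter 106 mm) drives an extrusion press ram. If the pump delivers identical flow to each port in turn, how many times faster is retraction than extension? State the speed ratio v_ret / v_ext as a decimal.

Cap-side area A_cap = π/4 × (212 mm)² = 35300 mm^2
Rod-side annular area A_ann = π/4 × (212² − 106²) = 26470 mm^2
For equal Q, v ∝ 1/A, so v_ret/v_ext = A_cap/A_ann.

v_ret/v_ext ≈ 1.33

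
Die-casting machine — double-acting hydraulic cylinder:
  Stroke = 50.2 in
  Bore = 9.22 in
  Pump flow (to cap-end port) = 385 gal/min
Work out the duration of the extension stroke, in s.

Cap-side area A_cap = π/4 × (9.22 in)² = 66.77 in^2
Swept volume V = A × L; t = V / Q = A·L / Q

t ≈ 2.26 s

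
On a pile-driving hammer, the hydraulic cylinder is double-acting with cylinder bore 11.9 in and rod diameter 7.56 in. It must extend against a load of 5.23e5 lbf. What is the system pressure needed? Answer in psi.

P ≈ 4700 psi

Cap-side area A_cap = π/4 × (11.9 in)² = 111.2 in^2
P = F / A = 5.23e5 lbf / A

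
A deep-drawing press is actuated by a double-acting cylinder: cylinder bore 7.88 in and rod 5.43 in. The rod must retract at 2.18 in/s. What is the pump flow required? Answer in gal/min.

Q ≈ 14.5 gal/min

Rod-side annular area A_ann = π/4 × (7.88² − 5.43²) = 25.61 in^2
Q = A × v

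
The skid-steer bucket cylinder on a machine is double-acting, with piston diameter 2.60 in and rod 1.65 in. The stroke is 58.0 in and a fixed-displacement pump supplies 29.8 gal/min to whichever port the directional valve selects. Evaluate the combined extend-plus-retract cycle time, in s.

t ≈ 4.29 s

Cap-side area A_cap = π/4 × (2.60 in)² = 5.309 in^2
Rod-side annular area A_ann = π/4 × (2.60² − 1.65²) = 3.171 in^2
t_ext = A_cap·L/Q = 2.684 s
t_ret = A_ann·L/Q = 1.603 s
t_cycle = t_ext + t_ret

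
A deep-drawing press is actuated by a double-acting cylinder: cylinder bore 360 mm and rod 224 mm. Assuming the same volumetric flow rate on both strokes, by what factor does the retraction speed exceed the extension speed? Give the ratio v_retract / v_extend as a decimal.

Cap-side area A_cap = π/4 × (360 mm)² = 1.018e5 mm^2
Rod-side annular area A_ann = π/4 × (360² − 224²) = 62380 mm^2
For equal Q, v ∝ 1/A, so v_ret/v_ext = A_cap/A_ann.

v_ret/v_ext ≈ 1.63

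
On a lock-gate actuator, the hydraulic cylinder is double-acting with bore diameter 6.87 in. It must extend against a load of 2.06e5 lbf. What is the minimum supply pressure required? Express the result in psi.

P ≈ 5560 psi

Cap-side area A_cap = π/4 × (6.87 in)² = 37.07 in^2
P = F / A = 2.06e5 lbf / A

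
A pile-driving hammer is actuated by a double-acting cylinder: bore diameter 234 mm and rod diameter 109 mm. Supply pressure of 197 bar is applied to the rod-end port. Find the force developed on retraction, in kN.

F ≈ 663 kN

Rod-side annular area A_ann = π/4 × (234² − 109²) = 33670 mm^2
On retraction the pressure acts on the annular area (bore minus rod).
F = P × A_ann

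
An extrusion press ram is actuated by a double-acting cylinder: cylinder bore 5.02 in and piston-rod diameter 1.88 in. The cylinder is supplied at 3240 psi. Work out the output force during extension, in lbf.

F ≈ 64100 lbf

Cap-side area A_cap = π/4 × (5.02 in)² = 19.79 in^2
F = P × A_cap = 3240 psi × A_cap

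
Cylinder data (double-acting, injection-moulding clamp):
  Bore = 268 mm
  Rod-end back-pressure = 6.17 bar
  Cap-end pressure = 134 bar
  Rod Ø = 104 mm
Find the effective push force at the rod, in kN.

F ≈ 726 kN

Cap-side area A_cap = π/4 × (268 mm)² = 56410 mm^2
Rod-side annular area A_ann = π/4 × (268² − 104²) = 47920 mm^2
Net thrust = P_cap·A_cap − P_rod·A_ann = 755.9 kN − 29.56 kN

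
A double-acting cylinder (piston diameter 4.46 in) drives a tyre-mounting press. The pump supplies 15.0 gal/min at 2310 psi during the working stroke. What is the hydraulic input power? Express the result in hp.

W ≈ 20.2 hp

Hydraulic power = P × Q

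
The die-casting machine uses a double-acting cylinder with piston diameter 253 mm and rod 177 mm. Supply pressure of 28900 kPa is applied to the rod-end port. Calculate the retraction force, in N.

Rod-side annular area A_ann = π/4 × (253² − 177²) = 25670 mm^2
On retraction the pressure acts on the annular area (bore minus rod).
F = P × A_ann

F ≈ 7.42e5 N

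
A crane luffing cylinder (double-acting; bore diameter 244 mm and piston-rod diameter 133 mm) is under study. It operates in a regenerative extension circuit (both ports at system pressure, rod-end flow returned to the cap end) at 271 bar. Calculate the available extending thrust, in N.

With equal pressure on both faces, forces on the annular region cancel; the net push is pressure × rod cross-section.
Rod cross-section A_rod = π/4 × (133 mm)² = 13890 mm^2
F = P × A_rod

F ≈ 3.76e5 N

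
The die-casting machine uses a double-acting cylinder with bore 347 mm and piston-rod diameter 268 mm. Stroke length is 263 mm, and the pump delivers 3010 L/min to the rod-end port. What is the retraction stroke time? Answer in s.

Rod-side annular area A_ann = π/4 × (347² − 268²) = 38160 mm^2
Swept volume V = A × L; t = V / Q = A·L / Q

t ≈ 0.200 s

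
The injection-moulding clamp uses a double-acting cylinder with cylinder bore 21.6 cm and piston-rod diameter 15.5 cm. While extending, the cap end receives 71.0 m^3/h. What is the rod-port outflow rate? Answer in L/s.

Q_out ≈ 9.57 L/s

Cap-side area A_cap = π/4 × (21.6 cm)² = 366.4 cm^2
Rod-side annular area A_ann = π/4 × (21.6² − 15.5²) = 177.7 cm^2
Piston speed v = Q_in/A_cap; rod-end outflow Q_out = v × A_ann = Q_in × A_ann/A_cap.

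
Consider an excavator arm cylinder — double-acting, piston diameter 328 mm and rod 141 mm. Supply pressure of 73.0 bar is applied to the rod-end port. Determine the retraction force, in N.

Rod-side annular area A_ann = π/4 × (328² − 141²) = 68880 mm^2
On retraction the pressure acts on the annular area (bore minus rod).
F = P × A_ann

F ≈ 5.03e5 N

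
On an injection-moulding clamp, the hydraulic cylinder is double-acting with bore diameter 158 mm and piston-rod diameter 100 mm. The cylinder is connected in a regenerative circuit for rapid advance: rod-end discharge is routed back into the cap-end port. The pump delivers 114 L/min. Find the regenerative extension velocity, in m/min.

In regeneration the rod-end outflow joins the pump flow into the cap end, so the net volume the pump must supply per unit advance equals the rod cross-section area.
Rod cross-section A_rod = π/4 × (100 mm)² = 7854 mm^2
v = Q_pump / A_rod

v ≈ 14.5 m/min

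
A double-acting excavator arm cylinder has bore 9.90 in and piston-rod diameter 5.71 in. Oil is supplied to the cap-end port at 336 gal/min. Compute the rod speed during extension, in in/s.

v ≈ 16.8 in/s

Cap-side area A_cap = π/4 × (9.90 in)² = 76.98 in^2
v = Q / A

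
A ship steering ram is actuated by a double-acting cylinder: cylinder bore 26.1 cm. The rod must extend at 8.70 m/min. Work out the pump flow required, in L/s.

Q ≈ 7.76 L/s

Cap-side area A_cap = π/4 × (26.1 cm)² = 535.0 cm^2
Q = A × v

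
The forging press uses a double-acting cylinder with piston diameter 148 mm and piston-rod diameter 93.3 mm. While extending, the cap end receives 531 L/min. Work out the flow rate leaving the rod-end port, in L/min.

Q_out ≈ 320 L/min

Cap-side area A_cap = π/4 × (148 mm)² = 17200 mm^2
Rod-side annular area A_ann = π/4 × (148² − 93.3²) = 10370 mm^2
Piston speed v = Q_in/A_cap; rod-end outflow Q_out = v × A_ann = Q_in × A_ann/A_cap.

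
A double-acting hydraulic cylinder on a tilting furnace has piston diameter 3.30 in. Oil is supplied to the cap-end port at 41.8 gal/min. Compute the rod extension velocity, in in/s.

v ≈ 18.8 in/s

Cap-side area A_cap = π/4 × (3.30 in)² = 8.553 in^2
v = Q / A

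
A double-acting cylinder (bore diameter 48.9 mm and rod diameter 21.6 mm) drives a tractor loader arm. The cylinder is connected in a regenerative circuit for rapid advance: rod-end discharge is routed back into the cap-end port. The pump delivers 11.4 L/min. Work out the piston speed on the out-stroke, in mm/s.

In regeneration the rod-end outflow joins the pump flow into the cap end, so the net volume the pump must supply per unit advance equals the rod cross-section area.
Rod cross-section A_rod = π/4 × (21.6 mm)² = 366.4 mm^2
v = Q_pump / A_rod

v ≈ 519 mm/s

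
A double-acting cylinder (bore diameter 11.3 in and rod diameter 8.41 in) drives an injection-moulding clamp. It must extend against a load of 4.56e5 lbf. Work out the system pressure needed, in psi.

Cap-side area A_cap = π/4 × (11.3 in)² = 100.3 in^2
P = F / A = 4.56e5 lbf / A

P ≈ 4550 psi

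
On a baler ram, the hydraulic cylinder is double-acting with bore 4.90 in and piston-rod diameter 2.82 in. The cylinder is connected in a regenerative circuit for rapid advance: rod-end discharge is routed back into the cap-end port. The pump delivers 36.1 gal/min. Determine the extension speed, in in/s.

In regeneration the rod-end outflow joins the pump flow into the cap end, so the net volume the pump must supply per unit advance equals the rod cross-section area.
Rod cross-section A_rod = π/4 × (2.82 in)² = 6.246 in^2
v = Q_pump / A_rod

v ≈ 22.3 in/s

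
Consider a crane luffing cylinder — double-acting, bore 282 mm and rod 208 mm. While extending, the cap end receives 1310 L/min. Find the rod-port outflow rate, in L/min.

Q_out ≈ 597 L/min

Cap-side area A_cap = π/4 × (282 mm)² = 62460 mm^2
Rod-side annular area A_ann = π/4 × (282² − 208²) = 28480 mm^2
Piston speed v = Q_in/A_cap; rod-end outflow Q_out = v × A_ann = Q_in × A_ann/A_cap.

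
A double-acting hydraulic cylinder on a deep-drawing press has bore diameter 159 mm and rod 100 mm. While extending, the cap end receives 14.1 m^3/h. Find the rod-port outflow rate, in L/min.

Cap-side area A_cap = π/4 × (159 mm)² = 19860 mm^2
Rod-side annular area A_ann = π/4 × (159² − 100²) = 12000 mm^2
Piston speed v = Q_in/A_cap; rod-end outflow Q_out = v × A_ann = Q_in × A_ann/A_cap.

Q_out ≈ 142 L/min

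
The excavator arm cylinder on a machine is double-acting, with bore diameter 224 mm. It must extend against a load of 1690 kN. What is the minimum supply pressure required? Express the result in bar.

P ≈ 429 bar

Cap-side area A_cap = π/4 × (224 mm)² = 39410 mm^2
P = F / A = 1690 kN / A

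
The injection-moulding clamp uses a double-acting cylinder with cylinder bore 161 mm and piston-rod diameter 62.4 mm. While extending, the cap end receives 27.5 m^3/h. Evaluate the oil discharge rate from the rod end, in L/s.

Cap-side area A_cap = π/4 × (161 mm)² = 20360 mm^2
Rod-side annular area A_ann = π/4 × (161² − 62.4²) = 17300 mm^2
Piston speed v = Q_in/A_cap; rod-end outflow Q_out = v × A_ann = Q_in × A_ann/A_cap.

Q_out ≈ 6.49 L/s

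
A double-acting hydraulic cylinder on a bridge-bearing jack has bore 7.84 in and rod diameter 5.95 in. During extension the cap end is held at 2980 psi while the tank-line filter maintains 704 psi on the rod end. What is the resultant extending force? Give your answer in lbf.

Cap-side area A_cap = π/4 × (7.84 in)² = 48.27 in^2
Rod-side annular area A_ann = π/4 × (7.84² − 5.95²) = 20.47 in^2
Net thrust = P_cap·A_cap − P_rod·A_ann = 1.439e5 lbf − 14410 lbf

F ≈ 1.29e5 lbf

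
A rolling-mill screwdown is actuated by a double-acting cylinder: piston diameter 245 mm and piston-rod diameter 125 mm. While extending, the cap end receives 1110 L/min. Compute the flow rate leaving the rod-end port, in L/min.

Cap-side area A_cap = π/4 × (245 mm)² = 47140 mm^2
Rod-side annular area A_ann = π/4 × (245² − 125²) = 34870 mm^2
Piston speed v = Q_in/A_cap; rod-end outflow Q_out = v × A_ann = Q_in × A_ann/A_cap.

Q_out ≈ 821 L/min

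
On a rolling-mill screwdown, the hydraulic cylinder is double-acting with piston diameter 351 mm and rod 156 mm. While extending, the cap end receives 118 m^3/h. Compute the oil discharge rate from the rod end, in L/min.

Q_out ≈ 1580 L/min

Cap-side area A_cap = π/4 × (351 mm)² = 96760 mm^2
Rod-side annular area A_ann = π/4 × (351² − 156²) = 77650 mm^2
Piston speed v = Q_in/A_cap; rod-end outflow Q_out = v × A_ann = Q_in × A_ann/A_cap.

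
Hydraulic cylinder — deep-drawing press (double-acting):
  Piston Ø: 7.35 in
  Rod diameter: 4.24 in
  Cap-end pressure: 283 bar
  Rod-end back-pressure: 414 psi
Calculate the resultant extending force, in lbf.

F ≈ 1.62e5 lbf

Cap-side area A_cap = π/4 × (7.35 in)² = 42.43 in^2
Rod-side annular area A_ann = π/4 × (7.35² − 4.24²) = 28.31 in^2
Net thrust = P_cap·A_cap − P_rod·A_ann = 1.742e5 lbf − 11720 lbf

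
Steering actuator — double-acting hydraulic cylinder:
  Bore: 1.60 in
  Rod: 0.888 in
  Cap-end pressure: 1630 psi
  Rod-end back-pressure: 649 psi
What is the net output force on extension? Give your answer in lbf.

F ≈ 2370 lbf

Cap-side area A_cap = π/4 × (1.60 in)² = 2.011 in^2
Rod-side annular area A_ann = π/4 × (1.60² − 0.888²) = 1.391 in^2
Net thrust = P_cap·A_cap − P_rod·A_ann = 3277 lbf − 903.0 lbf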